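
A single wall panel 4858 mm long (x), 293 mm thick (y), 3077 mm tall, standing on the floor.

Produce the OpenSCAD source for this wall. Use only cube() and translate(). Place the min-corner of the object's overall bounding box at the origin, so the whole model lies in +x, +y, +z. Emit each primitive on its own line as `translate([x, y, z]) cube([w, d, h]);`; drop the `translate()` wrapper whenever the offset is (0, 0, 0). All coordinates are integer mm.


cube([4858, 293, 3077]);


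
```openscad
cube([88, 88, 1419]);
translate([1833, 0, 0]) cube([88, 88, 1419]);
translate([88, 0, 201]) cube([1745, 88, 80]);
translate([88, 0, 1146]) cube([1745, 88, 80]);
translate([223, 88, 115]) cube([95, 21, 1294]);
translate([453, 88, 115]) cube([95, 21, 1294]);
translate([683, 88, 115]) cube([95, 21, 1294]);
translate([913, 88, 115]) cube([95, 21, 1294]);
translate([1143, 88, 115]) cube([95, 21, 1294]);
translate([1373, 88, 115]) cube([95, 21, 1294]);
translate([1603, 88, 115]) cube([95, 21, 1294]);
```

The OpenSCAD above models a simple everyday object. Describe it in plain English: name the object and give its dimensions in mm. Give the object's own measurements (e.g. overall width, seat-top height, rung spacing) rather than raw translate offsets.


A fence section. Two 88×88 mm posts, 1419 mm tall, stand on the floor with a clear span of 1745 mm between their inner faces. Two horizontal rails of 88×80 mm section span the gap between the posts with their undersides at z = 201 mm and z = 1146 mm, flush with the posts' −y face. 7 pickets, each 95 mm wide, 21 mm thick and 1294 mm tall, are fixed to the +y face of the rails with their bottoms at z = 115 mm, spaced across the span with a 135 mm gap after the −x post and between neighbouring pickets and before the +x post.


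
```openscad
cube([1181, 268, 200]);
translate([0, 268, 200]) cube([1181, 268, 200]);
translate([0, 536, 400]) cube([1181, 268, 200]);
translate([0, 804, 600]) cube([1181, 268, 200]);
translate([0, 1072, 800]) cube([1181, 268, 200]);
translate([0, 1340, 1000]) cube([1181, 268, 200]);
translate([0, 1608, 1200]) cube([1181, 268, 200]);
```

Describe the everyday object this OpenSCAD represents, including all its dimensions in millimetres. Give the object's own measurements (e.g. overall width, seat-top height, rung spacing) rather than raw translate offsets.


A straight staircase of 7 solid steps. Each step is 1181 mm wide (x), 268 mm deep (y, the going) and 200 mm tall (the rise). The first step rests on the floor; each subsequent step sits one going further in +y and one rise higher in +z, directly behind and above the previous step with no overlap.


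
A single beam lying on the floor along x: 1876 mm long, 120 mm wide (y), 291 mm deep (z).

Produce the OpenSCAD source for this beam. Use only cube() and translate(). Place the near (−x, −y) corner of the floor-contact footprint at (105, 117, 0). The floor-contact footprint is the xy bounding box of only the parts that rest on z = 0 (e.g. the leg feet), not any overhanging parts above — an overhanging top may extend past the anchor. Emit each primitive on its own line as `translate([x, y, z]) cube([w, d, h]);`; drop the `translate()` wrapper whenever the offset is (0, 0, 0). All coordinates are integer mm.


translate([105, 117, 0]) cube([1876, 120, 291]);


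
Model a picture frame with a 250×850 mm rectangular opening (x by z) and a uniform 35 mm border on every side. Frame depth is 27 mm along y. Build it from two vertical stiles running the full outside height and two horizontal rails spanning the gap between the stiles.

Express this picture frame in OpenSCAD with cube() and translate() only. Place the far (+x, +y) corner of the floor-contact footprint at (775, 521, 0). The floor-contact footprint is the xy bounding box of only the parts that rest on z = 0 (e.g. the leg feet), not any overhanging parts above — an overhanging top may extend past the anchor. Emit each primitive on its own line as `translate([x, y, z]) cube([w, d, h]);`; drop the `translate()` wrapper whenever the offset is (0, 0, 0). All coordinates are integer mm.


translate([455, 494, 0]) cube([35, 27, 920]);
translate([740, 494, 0]) cube([35, 27, 920]);
translate([490, 494, 0]) cube([250, 27, 35]);
translate([490, 494, 885]) cube([250, 27, 35]);


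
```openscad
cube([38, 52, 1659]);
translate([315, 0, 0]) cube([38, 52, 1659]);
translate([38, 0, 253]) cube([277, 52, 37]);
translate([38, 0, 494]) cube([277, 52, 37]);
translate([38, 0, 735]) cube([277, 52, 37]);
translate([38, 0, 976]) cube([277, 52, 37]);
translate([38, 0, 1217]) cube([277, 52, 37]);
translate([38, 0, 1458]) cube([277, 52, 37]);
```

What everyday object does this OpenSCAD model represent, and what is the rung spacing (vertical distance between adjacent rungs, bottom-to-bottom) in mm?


A ladder. The rung spacing is 241 mm.

Two tall 38×52 posts with 6 short bars between them — a ladder. Adjacent rungs sit at z = 253 and z = 494, so the spacing is 494 − 253 = 241 mm.


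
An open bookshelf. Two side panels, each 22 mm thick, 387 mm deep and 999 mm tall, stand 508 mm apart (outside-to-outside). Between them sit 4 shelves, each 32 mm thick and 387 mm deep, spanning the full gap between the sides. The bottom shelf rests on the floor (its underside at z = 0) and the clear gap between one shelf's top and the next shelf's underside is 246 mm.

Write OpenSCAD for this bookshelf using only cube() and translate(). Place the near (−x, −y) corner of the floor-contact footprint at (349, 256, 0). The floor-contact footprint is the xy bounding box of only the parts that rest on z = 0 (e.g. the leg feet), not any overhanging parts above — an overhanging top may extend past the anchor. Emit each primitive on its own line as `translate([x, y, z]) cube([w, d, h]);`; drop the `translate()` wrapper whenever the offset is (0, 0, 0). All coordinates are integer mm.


translate([349, 256, 0]) cube([22, 387, 999]);
translate([835, 256, 0]) cube([22, 387, 999]);
translate([371, 256, 0]) cube([464, 387, 32]);
translate([371, 256, 278]) cube([464, 387, 32]);
translate([371, 256, 556]) cube([464, 387, 32]);
translate([371, 256, 834]) cube([464, 387, 32]);


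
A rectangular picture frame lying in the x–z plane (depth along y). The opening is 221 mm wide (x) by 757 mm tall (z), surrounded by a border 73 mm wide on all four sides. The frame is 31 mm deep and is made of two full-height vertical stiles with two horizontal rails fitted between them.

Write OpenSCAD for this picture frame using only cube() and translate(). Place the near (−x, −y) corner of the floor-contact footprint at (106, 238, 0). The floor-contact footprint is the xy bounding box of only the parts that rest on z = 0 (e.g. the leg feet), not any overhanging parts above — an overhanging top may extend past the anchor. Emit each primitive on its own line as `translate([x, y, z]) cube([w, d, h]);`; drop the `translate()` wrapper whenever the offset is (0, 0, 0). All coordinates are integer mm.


translate([106, 238, 0]) cube([73, 31, 903]);
translate([400, 238, 0]) cube([73, 31, 903]);
translate([179, 238, 0]) cube([221, 31, 73]);
translate([179, 238, 830]) cube([221, 31, 73]);


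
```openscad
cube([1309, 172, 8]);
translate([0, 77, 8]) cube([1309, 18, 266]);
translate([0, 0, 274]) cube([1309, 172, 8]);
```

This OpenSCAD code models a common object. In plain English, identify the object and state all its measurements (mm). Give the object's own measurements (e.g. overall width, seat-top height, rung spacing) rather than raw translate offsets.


An I-beam lying along x, 1309 mm long. Overall section height 282 mm. Two flanges 172 mm wide (y) and 8 mm thick, one on the floor and one at the top; a web 18 mm thick runs between them, centred on the flange width.


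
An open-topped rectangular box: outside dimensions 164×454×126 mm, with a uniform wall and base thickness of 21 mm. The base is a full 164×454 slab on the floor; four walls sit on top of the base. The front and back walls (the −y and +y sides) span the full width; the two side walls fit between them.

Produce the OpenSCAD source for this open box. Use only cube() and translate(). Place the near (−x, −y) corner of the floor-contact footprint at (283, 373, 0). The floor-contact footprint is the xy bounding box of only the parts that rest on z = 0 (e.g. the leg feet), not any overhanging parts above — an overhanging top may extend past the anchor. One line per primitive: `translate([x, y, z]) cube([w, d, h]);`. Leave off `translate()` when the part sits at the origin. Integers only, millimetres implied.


translate([283, 373, 0]) cube([164, 454, 21]);
translate([283, 373, 21]) cube([164, 21, 105]);
translate([283, 806, 21]) cube([164, 21, 105]);
translate([283, 394, 21]) cube([21, 412, 105]);
translate([426, 394, 21]) cube([21, 412, 105]);


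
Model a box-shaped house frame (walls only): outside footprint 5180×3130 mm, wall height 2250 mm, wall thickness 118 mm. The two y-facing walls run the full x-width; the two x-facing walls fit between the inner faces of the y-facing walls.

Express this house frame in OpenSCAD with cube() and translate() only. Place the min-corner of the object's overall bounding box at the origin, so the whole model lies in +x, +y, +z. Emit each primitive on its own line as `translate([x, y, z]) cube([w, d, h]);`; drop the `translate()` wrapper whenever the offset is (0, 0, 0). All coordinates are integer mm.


cube([5180, 118, 2250]);
translate([0, 3012, 0]) cube([5180, 118, 2250]);
translate([0, 118, 0]) cube([118, 2894, 2250]);
translate([5062, 118, 0]) cube([118, 2894, 2250]);


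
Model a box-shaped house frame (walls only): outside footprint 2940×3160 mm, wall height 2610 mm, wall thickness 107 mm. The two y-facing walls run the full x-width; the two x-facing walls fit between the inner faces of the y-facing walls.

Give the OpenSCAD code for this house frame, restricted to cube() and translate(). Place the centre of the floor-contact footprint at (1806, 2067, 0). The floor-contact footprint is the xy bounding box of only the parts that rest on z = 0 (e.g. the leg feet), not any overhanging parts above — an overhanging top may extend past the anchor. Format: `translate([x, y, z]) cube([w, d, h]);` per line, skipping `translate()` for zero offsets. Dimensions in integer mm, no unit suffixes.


translate([336, 487, 0]) cube([2940, 107, 2610]);
translate([336, 3540, 0]) cube([2940, 107, 2610]);
translate([336, 594, 0]) cube([107, 2946, 2610]);
translate([3169, 594, 0]) cube([107, 2946, 2610]);


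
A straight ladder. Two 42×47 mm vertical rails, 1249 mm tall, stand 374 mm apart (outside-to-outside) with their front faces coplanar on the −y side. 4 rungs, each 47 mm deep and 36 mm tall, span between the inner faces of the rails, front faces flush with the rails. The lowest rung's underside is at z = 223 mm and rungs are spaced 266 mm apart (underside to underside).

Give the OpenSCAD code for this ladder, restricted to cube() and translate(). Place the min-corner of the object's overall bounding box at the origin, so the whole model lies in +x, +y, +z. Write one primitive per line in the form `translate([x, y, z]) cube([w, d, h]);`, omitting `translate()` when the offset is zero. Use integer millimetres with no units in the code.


cube([42, 47, 1249]);
translate([332, 0, 0]) cube([42, 47, 1249]);
translate([42, 0, 223]) cube([290, 47, 36]);
translate([42, 0, 489]) cube([290, 47, 36]);
translate([42, 0, 755]) cube([290, 47, 36]);
translate([42, 0, 1021]) cube([290, 47, 36]);


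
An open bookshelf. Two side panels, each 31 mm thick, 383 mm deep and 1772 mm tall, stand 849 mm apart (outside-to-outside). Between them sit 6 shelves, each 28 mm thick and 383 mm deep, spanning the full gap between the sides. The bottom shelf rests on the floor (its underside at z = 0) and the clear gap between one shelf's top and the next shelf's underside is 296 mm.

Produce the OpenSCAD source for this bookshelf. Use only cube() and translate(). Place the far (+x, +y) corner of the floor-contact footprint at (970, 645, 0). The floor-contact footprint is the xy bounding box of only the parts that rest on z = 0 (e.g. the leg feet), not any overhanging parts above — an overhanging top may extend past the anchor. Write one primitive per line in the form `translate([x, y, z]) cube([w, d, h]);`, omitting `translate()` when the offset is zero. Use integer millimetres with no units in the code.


translate([121, 262, 0]) cube([31, 383, 1772]);
translate([939, 262, 0]) cube([31, 383, 1772]);
translate([152, 262, 0]) cube([787, 383, 28]);
translate([152, 262, 324]) cube([787, 383, 28]);
translate([152, 262, 648]) cube([787, 383, 28]);
translate([152, 262, 972]) cube([787, 383, 28]);
translate([152, 262, 1296]) cube([787, 383, 28]);
translate([152, 262, 1620]) cube([787, 383, 28]);


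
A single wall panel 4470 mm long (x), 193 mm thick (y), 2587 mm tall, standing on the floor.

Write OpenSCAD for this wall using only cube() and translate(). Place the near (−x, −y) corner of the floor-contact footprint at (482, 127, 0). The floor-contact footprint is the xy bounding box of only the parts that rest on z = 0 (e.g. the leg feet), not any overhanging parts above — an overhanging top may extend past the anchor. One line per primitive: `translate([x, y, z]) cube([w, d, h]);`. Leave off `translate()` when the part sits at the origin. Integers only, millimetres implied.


translate([482, 127, 0]) cube([4470, 193, 2587]);


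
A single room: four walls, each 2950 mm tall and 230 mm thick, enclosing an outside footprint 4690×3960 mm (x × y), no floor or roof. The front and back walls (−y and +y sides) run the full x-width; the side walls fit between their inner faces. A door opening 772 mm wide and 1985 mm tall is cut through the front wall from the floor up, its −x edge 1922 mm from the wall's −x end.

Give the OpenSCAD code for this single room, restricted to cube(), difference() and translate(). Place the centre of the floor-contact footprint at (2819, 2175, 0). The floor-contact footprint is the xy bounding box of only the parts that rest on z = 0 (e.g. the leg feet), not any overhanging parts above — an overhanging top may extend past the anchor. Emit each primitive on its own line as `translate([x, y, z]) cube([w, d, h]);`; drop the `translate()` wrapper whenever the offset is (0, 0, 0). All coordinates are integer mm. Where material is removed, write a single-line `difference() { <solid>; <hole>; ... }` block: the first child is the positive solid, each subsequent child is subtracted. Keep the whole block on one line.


difference() { translate([474, 195, 0]) cube([4690, 230, 2950]); translate([2396, 195, 0]) cube([772, 230, 1985]); }
translate([474, 3925, 0]) cube([4690, 230, 2950]);
translate([474, 425, 0]) cube([230, 3500, 2950]);
translate([4934, 425, 0]) cube([230, 3500, 2950]);


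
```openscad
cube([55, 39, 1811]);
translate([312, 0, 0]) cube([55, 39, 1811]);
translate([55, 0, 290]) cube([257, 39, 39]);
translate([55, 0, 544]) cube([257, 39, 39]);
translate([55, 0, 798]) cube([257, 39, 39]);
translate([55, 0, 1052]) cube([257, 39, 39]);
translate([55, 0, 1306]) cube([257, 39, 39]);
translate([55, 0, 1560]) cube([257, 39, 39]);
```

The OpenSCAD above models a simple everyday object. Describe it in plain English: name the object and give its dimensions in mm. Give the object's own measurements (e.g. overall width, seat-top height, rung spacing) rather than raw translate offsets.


A straight ladder. Two 55×39 mm vertical rails, 1811 mm tall, stand 367 mm apart (outside-to-outside) with their front faces coplanar on the −y side. 6 rungs, each 39 mm deep and 39 mm tall, span between the inner faces of the rails, front faces flush with the rails. The lowest rung's underside is at z = 290 mm and rungs are spaced 254 mm apart (underside to underside).


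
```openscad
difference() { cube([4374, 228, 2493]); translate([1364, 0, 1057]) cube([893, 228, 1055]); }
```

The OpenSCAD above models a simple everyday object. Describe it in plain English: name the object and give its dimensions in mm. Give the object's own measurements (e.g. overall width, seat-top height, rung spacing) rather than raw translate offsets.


A wall 4374 mm long (x), 228 mm thick (y), 2493 mm tall, with a rectangular window opening cut through it. The opening is 893 mm wide and 1055 mm tall; its sill is at z = 1057 mm and its near (−x) edge is 1364 mm from the wall's −x end. The opening passes through the full wall thickness.


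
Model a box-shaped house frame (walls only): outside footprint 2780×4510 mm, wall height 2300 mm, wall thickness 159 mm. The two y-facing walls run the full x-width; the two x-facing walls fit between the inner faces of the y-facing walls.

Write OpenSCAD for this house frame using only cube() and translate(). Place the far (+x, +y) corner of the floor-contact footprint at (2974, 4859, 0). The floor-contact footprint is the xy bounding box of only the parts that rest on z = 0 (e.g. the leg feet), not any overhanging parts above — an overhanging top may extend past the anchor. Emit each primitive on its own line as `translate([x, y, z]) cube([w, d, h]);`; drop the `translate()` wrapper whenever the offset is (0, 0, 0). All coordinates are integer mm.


translate([194, 349, 0]) cube([2780, 159, 2300]);
translate([194, 4700, 0]) cube([2780, 159, 2300]);
translate([194, 508, 0]) cube([159, 4192, 2300]);
translate([2815, 508, 0]) cube([159, 4192, 2300]);


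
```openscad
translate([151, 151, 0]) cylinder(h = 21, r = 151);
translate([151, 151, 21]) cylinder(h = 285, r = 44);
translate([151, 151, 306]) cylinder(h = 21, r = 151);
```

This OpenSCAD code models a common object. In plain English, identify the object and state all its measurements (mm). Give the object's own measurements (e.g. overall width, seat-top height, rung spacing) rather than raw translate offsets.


A spool: two coaxial disc flanges of radius 151 mm and thickness 21 mm, joined by a core cylinder of radius 44 mm and height 285 mm. The lower flange rests on z = 0 and the three cylinders share a vertical axis.


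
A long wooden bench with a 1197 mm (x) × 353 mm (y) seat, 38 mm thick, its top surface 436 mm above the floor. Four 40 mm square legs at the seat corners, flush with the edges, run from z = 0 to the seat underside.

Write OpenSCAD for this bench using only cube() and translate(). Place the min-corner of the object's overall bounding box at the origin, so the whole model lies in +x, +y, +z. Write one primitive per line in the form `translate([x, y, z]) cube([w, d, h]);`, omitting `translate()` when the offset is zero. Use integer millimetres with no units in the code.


translate([0, 0, 398]) cube([1197, 353, 38]);
cube([40, 40, 398]);
translate([0, 313, 0]) cube([40, 40, 398]);
translate([1157, 0, 0]) cube([40, 40, 398]);
translate([1157, 313, 0]) cube([40, 40, 398]);


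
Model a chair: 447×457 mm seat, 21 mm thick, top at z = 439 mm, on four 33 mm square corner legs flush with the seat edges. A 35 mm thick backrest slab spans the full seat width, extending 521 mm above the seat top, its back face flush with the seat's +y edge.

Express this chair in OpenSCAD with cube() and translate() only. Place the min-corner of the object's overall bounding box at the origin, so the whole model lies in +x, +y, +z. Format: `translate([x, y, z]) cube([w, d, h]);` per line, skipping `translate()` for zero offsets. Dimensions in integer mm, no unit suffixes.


translate([0, 0, 418]) cube([447, 457, 21]);
cube([33, 33, 418]);
translate([414, 0, 0]) cube([33, 33, 418]);
translate([0, 424, 0]) cube([33, 33, 418]);
translate([414, 424, 0]) cube([33, 33, 418]);
translate([0, 422, 439]) cube([447, 35, 521]);


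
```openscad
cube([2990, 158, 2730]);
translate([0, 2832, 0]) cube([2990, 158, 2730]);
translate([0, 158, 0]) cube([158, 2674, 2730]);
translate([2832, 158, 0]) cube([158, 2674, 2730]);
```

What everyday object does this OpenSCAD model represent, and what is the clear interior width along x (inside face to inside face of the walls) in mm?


A house (or room) frame. The interior width is 2674 mm.

Four 2730 mm walls enclosing a rectangle with no floor or roof — a room or house frame. Outside width is 2990 mm and wall thickness is 158 mm, so the interior width is 2990 − 2 × 158 = 2674 mm.


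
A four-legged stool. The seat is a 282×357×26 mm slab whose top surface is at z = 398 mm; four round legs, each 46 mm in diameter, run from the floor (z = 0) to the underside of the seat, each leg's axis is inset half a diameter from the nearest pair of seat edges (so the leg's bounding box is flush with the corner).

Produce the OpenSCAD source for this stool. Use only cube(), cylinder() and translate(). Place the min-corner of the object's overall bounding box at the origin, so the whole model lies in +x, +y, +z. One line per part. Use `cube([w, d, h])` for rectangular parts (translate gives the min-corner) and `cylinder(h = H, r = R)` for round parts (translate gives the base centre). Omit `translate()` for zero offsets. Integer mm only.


translate([0, 0, 372]) cube([282, 357, 26]);
translate([23, 23, 0]) cylinder(h = 372, r = 23);
translate([259, 23, 0]) cylinder(h = 372, r = 23);
translate([23, 334, 0]) cylinder(h = 372, r = 23);
translate([259, 334, 0]) cylinder(h = 372, r = 23);


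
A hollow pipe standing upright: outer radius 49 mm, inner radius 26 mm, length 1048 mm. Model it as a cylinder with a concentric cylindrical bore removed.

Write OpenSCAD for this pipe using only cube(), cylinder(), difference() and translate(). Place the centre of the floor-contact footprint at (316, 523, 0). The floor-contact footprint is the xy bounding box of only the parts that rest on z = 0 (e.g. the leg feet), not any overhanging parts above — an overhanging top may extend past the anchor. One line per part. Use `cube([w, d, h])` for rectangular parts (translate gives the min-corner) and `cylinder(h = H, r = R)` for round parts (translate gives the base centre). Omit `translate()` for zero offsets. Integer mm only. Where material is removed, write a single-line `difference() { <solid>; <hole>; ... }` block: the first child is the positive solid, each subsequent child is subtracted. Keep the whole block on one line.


difference() { translate([316, 523, 0]) cylinder(h = 1048, r = 49); translate([316, 523, 0]) cylinder(h = 1048, r = 26); }


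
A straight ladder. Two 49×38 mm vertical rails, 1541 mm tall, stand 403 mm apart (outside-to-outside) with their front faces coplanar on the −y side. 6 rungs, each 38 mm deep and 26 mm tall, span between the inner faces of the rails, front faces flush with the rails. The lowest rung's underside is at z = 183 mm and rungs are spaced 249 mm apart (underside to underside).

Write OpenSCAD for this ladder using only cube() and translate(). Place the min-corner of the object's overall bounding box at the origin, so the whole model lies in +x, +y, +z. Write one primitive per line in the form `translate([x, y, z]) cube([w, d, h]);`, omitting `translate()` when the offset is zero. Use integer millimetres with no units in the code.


// rung span = 403 - 2*49 = 305
// rung[k] z = 183 + k*249
cube([49, 38, 1541]);
translate([354, 0, 0]) cube([49, 38, 1541]);
translate([49, 0, 183]) cube([305, 38, 26]);
translate([49, 0, 432]) cube([305, 38, 26]);
translate([49, 0, 681]) cube([305, 38, 26]);
translate([49, 0, 930]) cube([305, 38, 26]);
translate([49, 0, 1179]) cube([305, 38, 26]);
translate([49, 0, 1428]) cube([305, 38, 26]);


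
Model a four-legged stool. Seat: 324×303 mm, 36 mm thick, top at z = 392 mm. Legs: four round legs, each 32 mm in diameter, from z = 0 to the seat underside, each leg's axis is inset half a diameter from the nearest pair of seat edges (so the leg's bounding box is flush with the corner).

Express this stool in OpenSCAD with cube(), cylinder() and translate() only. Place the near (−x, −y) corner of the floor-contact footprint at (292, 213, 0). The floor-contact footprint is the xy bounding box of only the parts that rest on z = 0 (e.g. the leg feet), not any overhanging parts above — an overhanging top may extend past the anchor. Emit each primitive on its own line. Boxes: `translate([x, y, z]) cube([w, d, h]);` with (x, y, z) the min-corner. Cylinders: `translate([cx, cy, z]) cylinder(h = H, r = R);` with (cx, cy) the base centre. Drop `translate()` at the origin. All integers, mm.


translate([292, 213, 356]) cube([324, 303, 36]);
translate([308, 229, 0]) cylinder(h = 356, r = 16);
translate([600, 229, 0]) cylinder(h = 356, r = 16);
translate([308, 500, 0]) cylinder(h = 356, r = 16);
translate([600, 500, 0]) cylinder(h = 356, r = 16);


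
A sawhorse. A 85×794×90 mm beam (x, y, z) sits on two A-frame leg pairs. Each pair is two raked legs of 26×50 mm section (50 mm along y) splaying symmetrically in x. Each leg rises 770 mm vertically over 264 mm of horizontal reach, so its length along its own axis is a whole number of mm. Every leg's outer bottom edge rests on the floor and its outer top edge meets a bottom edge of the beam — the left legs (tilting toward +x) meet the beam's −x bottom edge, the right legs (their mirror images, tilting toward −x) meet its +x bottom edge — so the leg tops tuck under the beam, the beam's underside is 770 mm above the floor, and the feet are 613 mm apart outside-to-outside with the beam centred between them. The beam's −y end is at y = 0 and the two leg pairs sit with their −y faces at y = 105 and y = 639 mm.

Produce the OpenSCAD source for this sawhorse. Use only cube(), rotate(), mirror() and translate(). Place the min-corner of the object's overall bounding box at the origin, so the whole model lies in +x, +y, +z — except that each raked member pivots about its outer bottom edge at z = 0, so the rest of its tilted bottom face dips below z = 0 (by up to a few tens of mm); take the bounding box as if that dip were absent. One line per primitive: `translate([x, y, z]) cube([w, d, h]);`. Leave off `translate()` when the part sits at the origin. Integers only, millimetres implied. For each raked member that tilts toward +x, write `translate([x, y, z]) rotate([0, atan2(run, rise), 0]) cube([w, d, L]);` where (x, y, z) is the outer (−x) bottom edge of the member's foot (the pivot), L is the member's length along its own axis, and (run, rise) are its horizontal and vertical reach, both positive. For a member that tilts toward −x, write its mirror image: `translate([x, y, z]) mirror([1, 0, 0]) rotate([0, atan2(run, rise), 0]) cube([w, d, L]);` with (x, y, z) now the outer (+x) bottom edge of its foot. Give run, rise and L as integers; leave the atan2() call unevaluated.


translate([264, 0, 770]) cube([85, 794, 90]);
translate([0, 105, 0]) rotate([0, atan2(264, 770), 0]) cube([26, 50, 814]);
translate([613, 105, 0]) mirror([1, 0, 0]) rotate([0, atan2(264, 770), 0]) cube([26, 50, 814]);
translate([0, 639, 0]) rotate([0, atan2(264, 770), 0]) cube([26, 50, 814]);
translate([613, 639, 0]) mirror([1, 0, 0]) rotate([0, atan2(264, 770), 0]) cube([26, 50, 814]);


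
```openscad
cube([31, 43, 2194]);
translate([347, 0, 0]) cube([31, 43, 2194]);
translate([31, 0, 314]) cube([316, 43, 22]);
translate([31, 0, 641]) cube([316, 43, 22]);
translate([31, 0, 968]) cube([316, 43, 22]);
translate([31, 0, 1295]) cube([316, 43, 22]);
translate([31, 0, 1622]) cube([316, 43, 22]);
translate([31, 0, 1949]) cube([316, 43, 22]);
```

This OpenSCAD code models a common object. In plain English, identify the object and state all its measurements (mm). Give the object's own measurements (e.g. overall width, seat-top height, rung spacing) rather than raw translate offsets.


A straight ladder. Two 31×43 mm vertical rails, 2194 mm tall, stand 378 mm apart (outside-to-outside) with their front faces coplanar on the −y side. 6 rungs, each 43 mm deep and 22 mm tall, span between the inner faces of the rails, front faces flush with the rails. The lowest rung's underside is at z = 314 mm and rungs are spaced 327 mm apart (underside to underside).


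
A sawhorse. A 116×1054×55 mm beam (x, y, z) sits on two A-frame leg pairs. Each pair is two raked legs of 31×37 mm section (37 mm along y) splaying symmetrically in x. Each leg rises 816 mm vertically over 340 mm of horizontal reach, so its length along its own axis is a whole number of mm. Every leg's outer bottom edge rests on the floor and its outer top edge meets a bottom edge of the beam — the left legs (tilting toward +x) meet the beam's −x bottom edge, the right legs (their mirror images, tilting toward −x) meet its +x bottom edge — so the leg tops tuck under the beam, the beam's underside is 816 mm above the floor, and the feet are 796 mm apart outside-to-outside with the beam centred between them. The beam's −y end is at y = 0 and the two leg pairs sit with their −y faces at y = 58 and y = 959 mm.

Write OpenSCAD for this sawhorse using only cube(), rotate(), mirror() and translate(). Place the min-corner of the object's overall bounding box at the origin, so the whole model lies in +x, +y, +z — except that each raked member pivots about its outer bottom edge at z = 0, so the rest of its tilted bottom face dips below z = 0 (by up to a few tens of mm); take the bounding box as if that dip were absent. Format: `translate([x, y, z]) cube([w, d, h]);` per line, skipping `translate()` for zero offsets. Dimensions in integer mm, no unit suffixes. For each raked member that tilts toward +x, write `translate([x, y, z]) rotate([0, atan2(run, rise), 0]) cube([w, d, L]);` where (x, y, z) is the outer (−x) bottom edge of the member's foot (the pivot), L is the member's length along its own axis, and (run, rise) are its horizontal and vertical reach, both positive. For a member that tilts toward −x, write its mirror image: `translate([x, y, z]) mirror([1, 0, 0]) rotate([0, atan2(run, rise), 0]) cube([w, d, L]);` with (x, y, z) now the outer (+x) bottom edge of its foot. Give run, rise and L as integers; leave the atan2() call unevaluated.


translate([340, 0, 816]) cube([116, 1054, 55]);
translate([0, 58, 0]) rotate([0, atan2(340, 816), 0]) cube([31, 37, 884]);
translate([796, 58, 0]) mirror([1, 0, 0]) rotate([0, atan2(340, 816), 0]) cube([31, 37, 884]);
translate([0, 959, 0]) rotate([0, atan2(340, 816), 0]) cube([31, 37, 884]);
translate([796, 959, 0]) mirror([1, 0, 0]) rotate([0, atan2(340, 816), 0]) cube([31, 37, 884]);


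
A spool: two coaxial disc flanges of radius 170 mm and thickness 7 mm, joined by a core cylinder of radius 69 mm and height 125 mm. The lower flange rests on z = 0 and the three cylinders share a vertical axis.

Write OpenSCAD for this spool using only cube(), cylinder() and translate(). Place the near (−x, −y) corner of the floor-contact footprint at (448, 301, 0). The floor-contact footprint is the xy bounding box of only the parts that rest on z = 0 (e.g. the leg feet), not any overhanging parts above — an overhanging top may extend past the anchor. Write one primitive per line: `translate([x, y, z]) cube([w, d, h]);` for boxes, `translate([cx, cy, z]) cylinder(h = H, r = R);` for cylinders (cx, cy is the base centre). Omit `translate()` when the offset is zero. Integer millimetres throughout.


translate([618, 471, 0]) cylinder(h = 7, r = 170);
translate([618, 471, 7]) cylinder(h = 125, r = 69);
translate([618, 471, 132]) cylinder(h = 7, r = 170);


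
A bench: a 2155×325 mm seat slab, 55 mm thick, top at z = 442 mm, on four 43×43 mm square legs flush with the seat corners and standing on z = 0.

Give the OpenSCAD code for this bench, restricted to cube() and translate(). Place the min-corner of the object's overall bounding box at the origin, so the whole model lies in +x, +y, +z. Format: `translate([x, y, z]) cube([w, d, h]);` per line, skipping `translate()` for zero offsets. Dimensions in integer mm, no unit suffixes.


// leg_h = 442 − 55 = 387
translate([0, 0, 387]) cube([2155, 325, 55]);
cube([43, 43, 387]);
translate([0, 282, 0]) cube([43, 43, 387]);
translate([2112, 0, 0]) cube([43, 43, 387]);
translate([2112, 282, 0]) cube([43, 43, 387]);


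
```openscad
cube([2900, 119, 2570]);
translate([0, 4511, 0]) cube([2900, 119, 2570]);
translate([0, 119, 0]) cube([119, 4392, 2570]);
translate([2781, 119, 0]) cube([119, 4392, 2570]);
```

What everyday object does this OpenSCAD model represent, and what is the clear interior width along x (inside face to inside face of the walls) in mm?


A house (or room) frame. The interior width is 2662 mm.

Four 2570 mm walls enclosing a rectangle with no floor or roof — a room or house frame. Outside width is 2900 mm and wall thickness is 119 mm, so the interior width is 2900 − 2 × 119 = 2662 mm.


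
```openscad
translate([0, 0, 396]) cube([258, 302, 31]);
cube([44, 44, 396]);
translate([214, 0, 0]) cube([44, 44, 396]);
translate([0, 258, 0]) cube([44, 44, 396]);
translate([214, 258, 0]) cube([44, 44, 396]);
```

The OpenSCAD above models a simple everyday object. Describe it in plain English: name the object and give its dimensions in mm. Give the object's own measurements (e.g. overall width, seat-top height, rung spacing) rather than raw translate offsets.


A simple wooden stool: a rectangular seat 258 mm (x) by 302 mm (y), 31 mm thick, top face at z = 427 mm, on four square legs, each 44×44 mm in cross-section. The legs rest on z = 0, each flush with a corner of the seat.


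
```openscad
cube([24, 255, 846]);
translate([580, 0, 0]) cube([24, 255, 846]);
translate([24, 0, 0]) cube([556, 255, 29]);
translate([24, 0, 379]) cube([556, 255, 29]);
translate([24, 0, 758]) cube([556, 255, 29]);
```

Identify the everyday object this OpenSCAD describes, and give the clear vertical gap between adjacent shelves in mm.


A bookshelf. The clear shelf gap is 350 mm.

Two tall side panels with 3 horizontal boards between them — a bookshelf. The first two shelf undersides are at z = 0 and z = 379; with shelf thickness 29, the clear gap is 379 − 0 − 29 = 350 mm.


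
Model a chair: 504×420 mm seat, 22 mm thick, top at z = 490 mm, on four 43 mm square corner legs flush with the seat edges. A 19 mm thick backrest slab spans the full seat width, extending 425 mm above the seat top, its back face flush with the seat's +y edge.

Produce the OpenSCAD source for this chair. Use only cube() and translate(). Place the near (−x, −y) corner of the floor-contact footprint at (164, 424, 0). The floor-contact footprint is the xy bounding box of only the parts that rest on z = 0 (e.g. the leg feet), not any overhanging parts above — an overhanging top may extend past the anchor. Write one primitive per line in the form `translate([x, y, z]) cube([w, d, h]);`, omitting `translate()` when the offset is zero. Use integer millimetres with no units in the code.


// leg_h = 490 - 22 = 468
translate([164, 424, 468]) cube([504, 420, 22]);
translate([164, 424, 0]) cube([43, 43, 468]);
translate([625, 424, 0]) cube([43, 43, 468]);
translate([164, 801, 0]) cube([43, 43, 468]);
translate([625, 801, 0]) cube([43, 43, 468]);
translate([164, 825, 490]) cube([504, 19, 425]);


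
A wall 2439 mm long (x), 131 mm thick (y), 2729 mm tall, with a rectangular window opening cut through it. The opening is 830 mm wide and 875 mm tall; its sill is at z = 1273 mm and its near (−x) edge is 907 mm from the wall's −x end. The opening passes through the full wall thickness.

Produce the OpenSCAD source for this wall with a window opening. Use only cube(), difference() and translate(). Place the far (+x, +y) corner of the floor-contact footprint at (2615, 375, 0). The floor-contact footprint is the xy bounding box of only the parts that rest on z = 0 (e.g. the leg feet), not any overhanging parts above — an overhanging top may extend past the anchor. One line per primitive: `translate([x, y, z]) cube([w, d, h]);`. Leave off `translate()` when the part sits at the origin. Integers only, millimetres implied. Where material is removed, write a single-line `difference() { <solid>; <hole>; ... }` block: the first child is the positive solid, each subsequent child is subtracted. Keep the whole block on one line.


difference() { translate([176, 244, 0]) cube([2439, 131, 2729]); translate([1083, 244, 1273]) cube([830, 131, 875]); }


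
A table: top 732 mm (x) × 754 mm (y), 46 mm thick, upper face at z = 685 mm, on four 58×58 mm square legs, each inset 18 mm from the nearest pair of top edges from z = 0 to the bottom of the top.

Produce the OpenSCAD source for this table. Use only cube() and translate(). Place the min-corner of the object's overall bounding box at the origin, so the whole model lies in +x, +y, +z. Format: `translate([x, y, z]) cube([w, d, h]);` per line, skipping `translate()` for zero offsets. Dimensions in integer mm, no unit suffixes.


translate([0, 0, 639]) cube([732, 754, 46]);
translate([18, 18, 0]) cube([58, 58, 639]);
translate([656, 18, 0]) cube([58, 58, 639]);
translate([18, 678, 0]) cube([58, 58, 639]);
translate([656, 678, 0]) cube([58, 58, 639]);


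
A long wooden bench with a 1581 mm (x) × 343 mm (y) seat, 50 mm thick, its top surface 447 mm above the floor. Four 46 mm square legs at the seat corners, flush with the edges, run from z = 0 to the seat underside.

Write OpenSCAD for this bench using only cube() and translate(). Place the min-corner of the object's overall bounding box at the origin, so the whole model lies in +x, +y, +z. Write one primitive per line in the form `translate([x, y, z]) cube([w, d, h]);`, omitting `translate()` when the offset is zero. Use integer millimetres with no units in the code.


translate([0, 0, 397]) cube([1581, 343, 50]);
cube([46, 46, 397]);
translate([0, 297, 0]) cube([46, 46, 397]);
translate([1535, 0, 0]) cube([46, 46, 397]);
translate([1535, 297, 0]) cube([46, 46, 397]);


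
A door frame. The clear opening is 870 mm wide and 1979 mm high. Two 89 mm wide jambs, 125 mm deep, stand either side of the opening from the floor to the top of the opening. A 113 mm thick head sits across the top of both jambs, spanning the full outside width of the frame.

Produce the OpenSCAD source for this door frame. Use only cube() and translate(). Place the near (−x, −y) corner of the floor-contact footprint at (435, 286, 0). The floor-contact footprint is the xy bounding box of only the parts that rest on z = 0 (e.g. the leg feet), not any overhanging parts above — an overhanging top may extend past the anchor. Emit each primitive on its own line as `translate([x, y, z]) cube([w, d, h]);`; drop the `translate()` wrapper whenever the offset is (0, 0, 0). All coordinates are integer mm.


translate([435, 286, 0]) cube([89, 125, 1979]);
translate([1394, 286, 0]) cube([89, 125, 1979]);
translate([435, 286, 1979]) cube([1048, 125, 113]);


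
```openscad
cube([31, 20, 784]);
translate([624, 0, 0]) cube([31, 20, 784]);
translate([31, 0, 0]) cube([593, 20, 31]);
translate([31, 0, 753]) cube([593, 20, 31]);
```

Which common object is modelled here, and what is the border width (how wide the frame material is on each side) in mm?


A picture frame. The border width is 31 mm.

Four thin pieces enclosing a rectangular opening — a picture frame. The two full-height stiles are 784 mm tall; the top rail sits at z = 753 and is 31 mm tall, so the border above the opening is 784 − 753 = 31 mm, matching the stile x-width.


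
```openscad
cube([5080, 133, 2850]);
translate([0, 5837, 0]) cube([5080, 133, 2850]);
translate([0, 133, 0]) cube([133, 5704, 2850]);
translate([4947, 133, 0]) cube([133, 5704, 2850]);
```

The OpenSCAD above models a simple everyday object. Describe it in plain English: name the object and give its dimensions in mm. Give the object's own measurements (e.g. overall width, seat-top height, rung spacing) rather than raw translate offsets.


The wall frame of a small rectangular building: four walls, each 2850 mm tall and 133 mm thick, enclosing a footprint 5080 mm (x) by 5970 mm (y) outside-to-outside, with no floor or roof. The front and back walls (the −y and +y sides) span the full width; the two side walls fit between them.


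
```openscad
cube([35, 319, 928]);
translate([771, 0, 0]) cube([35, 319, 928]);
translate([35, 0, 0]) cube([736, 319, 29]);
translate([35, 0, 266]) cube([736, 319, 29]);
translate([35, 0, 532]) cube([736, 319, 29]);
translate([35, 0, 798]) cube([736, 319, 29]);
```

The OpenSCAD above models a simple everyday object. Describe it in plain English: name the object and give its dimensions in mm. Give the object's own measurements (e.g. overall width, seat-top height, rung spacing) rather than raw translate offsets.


An open bookshelf. Two side panels, each 35 mm thick, 319 mm deep and 928 mm tall, stand 806 mm apart (outside-to-outside). Between them sit 4 shelves, each 29 mm thick and 319 mm deep, spanning the full gap between the sides. The bottom shelf rests on the floor (its underside at z = 0) and the clear gap between one shelf's top and the next shelf's underside is 237 mm.
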